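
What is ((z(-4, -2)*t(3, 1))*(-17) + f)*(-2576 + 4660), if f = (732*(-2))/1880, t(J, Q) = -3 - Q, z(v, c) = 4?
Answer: 132827908/235 ≈ 5.6523e+5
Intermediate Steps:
f = -183/235 (f = -1464*1/1880 = -183/235 ≈ -0.77872)
((z(-4, -2)*t(3, 1))*(-17) + f)*(-2576 + 4660) = ((4*(-3 - 1*1))*(-17) - 183/235)*(-2576 + 4660) = ((4*(-3 - 1))*(-17) - 183/235)*2084 = ((4*(-4))*(-17) - 183/235)*2084 = (-16*(-17) - 183/235)*2084 = (272 - 183/235)*2084 = (63737/235)*2084 = 132827908/235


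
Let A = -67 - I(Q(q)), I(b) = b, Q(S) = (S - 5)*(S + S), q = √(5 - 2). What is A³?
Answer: -454717 + 162870*√3 ≈ -1.7262e+5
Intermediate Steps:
q = √3 ≈ 1.7320
Q(S) = 2*S*(-5 + S) (Q(S) = (-5 + S)*(2*S) = 2*S*(-5 + S))
A = -67 - 2*√3*(-5 + √3) ≈ -55.680
A³ = (-73 + 10*√3)³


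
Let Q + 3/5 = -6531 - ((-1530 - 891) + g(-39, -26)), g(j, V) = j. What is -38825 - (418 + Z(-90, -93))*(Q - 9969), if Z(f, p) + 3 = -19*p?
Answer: 152988821/5 ≈ 3.0598e+7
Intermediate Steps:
Z(f, p) = -3 - 19*p
Q = -20358/5 (Q = -⅗ + (-6531 - ((-1530 - 891) - 39)) = -⅗ + (-6531 - (-2421 - 39)) = -⅗ + (-6531 - 1*(-2460)) = -⅗ + (-6531 + 2460) = -⅗ - 4071 = -20358/5 ≈ -4071.6)
-38825 - (418 + Z(-90, -93))*(Q - 9969) = -38825 - (418 + (-3 - 19*(-93)))*(-20358/5 - 9969) = -38825 - (418 + (-3 + 1767))*(-70203)/5 = -38825 - (418 + 1764)*(-70203)/5 = -38825 - 2182*(-70203)/5 = -38825 - 1*(-153182946/5) = -38825 + 153182946/5 = 152988821/5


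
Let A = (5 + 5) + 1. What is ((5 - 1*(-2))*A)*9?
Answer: 693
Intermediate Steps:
A = 11 (A = 10 + 1 = 11)
((5 - 1*(-2))*A)*9 = ((5 - 1*(-2))*11)*9 = ((5 + 2)*11)*9 = (7*11)*9 = 77*9 = 693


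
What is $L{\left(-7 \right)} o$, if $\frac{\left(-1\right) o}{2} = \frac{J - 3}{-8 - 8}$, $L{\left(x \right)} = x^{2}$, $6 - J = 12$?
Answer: $- \frac{441}{8} \approx -55.125$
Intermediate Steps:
$J = -6$ ($J = 6 - 12 = -6$)
$o = - \frac{9}{8}$ ($o = - 2 \frac{-6 - 3}{-8 - 8} = - 2 \left(- \frac{9}{-16}\right) = - 2 \left(\left(-9\right) \left(- \frac{1}{16}\right)\right) = \left(-2\right) \frac{9}{16} = - \frac{9}{8} \approx -1.125$)
$L{\left(-7 \right)} o = \left(-7\right)^{2} \left(- \frac{9}{8}\right) = 49 \left(- \frac{9}{8}\right) = - \frac{441}{8}$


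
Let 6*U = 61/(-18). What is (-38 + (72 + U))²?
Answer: 13039321/11664 ≈ 1117.9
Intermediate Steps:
U = -61/108 (U = (61/(-18))/6 = (61*(-1/18))/6 = (⅙)*(-61/18) = -61/108 ≈ -0.56481)
(-38 + (72 + U))² = (-38 + (72 - 61/108))² = (-38 + 7715/108)² = (3611/108)² = 13039321/11664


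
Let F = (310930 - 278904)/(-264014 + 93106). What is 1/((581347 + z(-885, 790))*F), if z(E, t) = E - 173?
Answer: -85454/9292167757 ≈ -9.1963e-6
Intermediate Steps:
z(E, t) = -173 + E
F = -16013/85454 (F = 32026/(-170908) = 32026*(-1/170908) = -16013/85454 ≈ -0.18739)
1/((581347 + z(-885, 790))*F) = 1/((581347 + (-173 - 885))*(-16013/85454)) = -85454/16013/(581347 - 1058) = -85454/16013/580289 = (1/580289)*(-85454/16013) = -85454/9292167757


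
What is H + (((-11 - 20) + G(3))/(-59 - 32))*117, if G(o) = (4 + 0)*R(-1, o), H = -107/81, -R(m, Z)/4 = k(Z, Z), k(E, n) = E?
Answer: 56842/567 ≈ 100.25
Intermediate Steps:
R(m, Z) = -4*Z
H = -107/81 (H = -107*1/81 = -107/81 ≈ -1.3210)
G(o) = -16*o (G(o) = (4 + 0)*(-4*o) = 4*(-4*o) = -16*o)
H + (((-11 - 20) + G(3))/(-59 - 32))*117 = -107/81 + (((-11 - 20) - 16*3)/(-59 - 32))*117 = -107/81 + ((-31 - 48)/(-91))*117 = -107/81 - 79*(-1/91)*117 = -107/81 + (79/91)*117 = -107/81 + 711/7 = 56842/567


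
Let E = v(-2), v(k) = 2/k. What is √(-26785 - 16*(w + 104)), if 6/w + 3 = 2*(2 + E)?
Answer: I*√28353 ≈ 168.38*I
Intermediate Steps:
E = -1 (E = 2/(-2) = 2*(-½) = -1)
w = -6 (w = 6/(-3 + 2*(2 - 1)) = 6/(-3 + 2*1) = 6/(-3 + 2) = 6/(-1) = 6*(-1) = -6)
√(-26785 - 16*(w + 104)) = √(-26785 - 16*(-6 + 104)) = √(-26785 - 16*98) = √(-26785 - 1568) = √(-28353) = I*√28353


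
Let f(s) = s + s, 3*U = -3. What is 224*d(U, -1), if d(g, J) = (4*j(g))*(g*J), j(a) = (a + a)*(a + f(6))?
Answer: -19712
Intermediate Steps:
U = -1 (U = (⅓)*(-3) = -1)
f(s) = 2*s
j(a) = 2*a*(12 + a) (j(a) = (a + a)*(a + 2*6) = (2*a)*(a + 12) = (2*a)*(12 + a) = 2*a*(12 + a))
d(g, J) = 8*J*g²*(12 + g) (d(g, J) = (4*(2*g*(12 + g)))*(g*J) = (8*g*(12 + g))*(J*g) = 8*J*g²*(12 + g))
224*d(U, -1) = 224*(8*(-1)*(-1)²*(12 - 1)) = 224*(8*(-1)*1*11) = 224*(-88) = -19712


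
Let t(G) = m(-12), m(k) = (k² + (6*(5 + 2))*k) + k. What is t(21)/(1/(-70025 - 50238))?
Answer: 44737836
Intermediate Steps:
m(k) = k² + 43*k (m(k) = (k² + (6*7)*k) + k = (k² + 42*k) + k = k² + 43*k)
t(G) = -372 (t(G) = -12*(43 - 12) = -12*31 = -372)
t(21)/(1/(-70025 - 50238)) = -372/(1/(-70025 - 50238)) = -372/(1/(-120263)) = -372/(-1/120263) = -372*(-120263) = 44737836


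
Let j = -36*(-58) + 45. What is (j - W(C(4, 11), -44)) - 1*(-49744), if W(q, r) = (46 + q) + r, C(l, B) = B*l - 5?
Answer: 51836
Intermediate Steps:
j = 2133 (j = 2088 + 45 = 2133)
C(l, B) = -5 + B*l
W(q, r) = 46 + q + r
(j - W(C(4, 11), -44)) - 1*(-49744) = (2133 - (46 + (-5 + 11*4) - 44)) - 1*(-49744) = (2133 - (46 + (-5 + 44) - 44)) + 49744 = (2133 - (46 + 39 - 44)) + 49744 = (2133 - 1*41) + 49744 = (2133 - 41) + 49744 = 2092 + 49744 = 51836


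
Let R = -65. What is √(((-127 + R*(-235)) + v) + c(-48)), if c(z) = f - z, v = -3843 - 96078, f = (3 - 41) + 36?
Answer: I*√84727 ≈ 291.08*I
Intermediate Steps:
f = -2 (f = -38 + 36 = -2)
v = -99921
c(z) = -2 - z
√(((-127 + R*(-235)) + v) + c(-48)) = √(((-127 - 65*(-235)) - 99921) + (-2 - 1*(-48))) = √(((-127 + 15275) - 99921) + (-2 + 48)) = √((15148 - 99921) + 46) = √(-84773 + 46) = √(-84727) = I*√84727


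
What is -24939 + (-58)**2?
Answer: -21575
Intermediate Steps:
-24939 + (-58)**2 = -24939 + 3364 = -21575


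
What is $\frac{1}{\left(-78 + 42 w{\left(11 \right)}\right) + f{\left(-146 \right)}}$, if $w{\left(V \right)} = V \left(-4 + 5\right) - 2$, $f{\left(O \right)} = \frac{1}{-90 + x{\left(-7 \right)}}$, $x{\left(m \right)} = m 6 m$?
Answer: $\frac{204}{61201} \approx 0.0033333$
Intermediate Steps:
$x{\left(m \right)} = 6 m^{2}$ ($x{\left(m \right)} = 6 m m = 6 m^{2}$)
$f{\left(O \right)} = \frac{1}{204}$ ($f{\left(O \right)} = \frac{1}{-90 + 6 \left(-7\right)^{2}} = \frac{1}{-90 + 6 \cdot 49} = \frac{1}{-90 + 294} = \frac{1}{204}$)
$w{\left(V \right)} = -2 + V$ ($w{\left(V \right)} = V 1 - 2 = V - 2 = -2 + V$)
$\frac{1}{\left(-78 + 42 w{\left(11 \right)}\right) + f{\left(-146 \right)}} = \frac{1}{\left(-78 + 42 \left(-2 + 11\right)\right) + \frac{1}{204}} = \frac{1}{\left(-78 + 42 \cdot 9\right) + \frac{1}{204}} = \frac{1}{\left(-78 + 378\right) + \frac{1}{204}} = \frac{1}{300 + \frac{1}{204}} = \frac{1}{\frac{61201}{204}} = \frac{204}{61201}$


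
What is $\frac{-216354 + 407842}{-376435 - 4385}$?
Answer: $- \frac{4352}{8655} \approx -0.50283$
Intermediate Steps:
$\frac{-216354 + 407842}{-376435 - 4385} = \frac{191488}{-380820} = 191488 \left(- \frac{1}{380820}\right) = - \frac{4352}{8655}$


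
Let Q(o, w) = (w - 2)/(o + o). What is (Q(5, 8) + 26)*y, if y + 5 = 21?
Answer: 2128/5 ≈ 425.60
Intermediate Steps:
y = 16 (y = -5 + 21 = 16)
Q(o, w) = (-2 + w)/(2*o) (Q(o, w) = (-2 + w)/((2*o)) = (-2 + w)*(1/(2*o)) = (-2 + w)/(2*o))
(Q(5, 8) + 26)*y = ((½)*(-2 + 8)/5 + 26)*16 = ((½)*(⅕)*6 + 26)*16 = (⅗ + 26)*16 = (133/5)*16 = 2128/5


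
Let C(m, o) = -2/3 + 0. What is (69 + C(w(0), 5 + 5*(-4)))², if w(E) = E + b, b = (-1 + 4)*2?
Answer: 42025/9 ≈ 4669.4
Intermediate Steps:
b = 6 (b = 3*2 = 6)
w(E) = 6 + E (w(E) = E + 6 = 6 + E)
C(m, o) = -⅔ (C(m, o) = -2*⅓ + 0 = -⅔ + 0 = -⅔)
(69 + C(w(0), 5 + 5*(-4)))² = (69 - ⅔)² = (205/3)² = 42025/9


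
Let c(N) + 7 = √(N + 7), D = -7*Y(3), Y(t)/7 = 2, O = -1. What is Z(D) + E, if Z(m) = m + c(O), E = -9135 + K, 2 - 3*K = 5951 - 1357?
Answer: -32312/3 + √6 ≈ -10768.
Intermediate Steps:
Y(t) = 14 (Y(t) = 7*2 = 14)
K = -4592/3 (K = ⅔ - (5951 - 1357)/3 = ⅔ - ⅓*4594 = ⅔ - 4594/3 = -4592/3 ≈ -1530.7)
D = -98 (D = -7*14 = -98)
c(N) = -7 + √(7 + N) (c(N) = -7 + √(N + 7) = -7 + √(7 + N))
E = -31997/3 (E = -9135 - 4592/3 = -31997/3 ≈ -10666.)
Z(m) = -7 + m + √6 (Z(m) = m + (-7 + √(7 - 1)) = m + (-7 + √6) = -7 + m + √6)
Z(D) + E = (-7 - 98 + √6) - 31997/3 = (-105 + √6) - 31997/3 = -32312/3 + √6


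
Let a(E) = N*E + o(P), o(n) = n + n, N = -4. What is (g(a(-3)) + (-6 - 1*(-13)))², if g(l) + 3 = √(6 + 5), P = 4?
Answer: (4 + √11)² ≈ 53.533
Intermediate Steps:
o(n) = 2*n
a(E) = 8 - 4*E (a(E) = -4*E + 2*4 = -4*E + 8 = 8 - 4*E)
g(l) = -3 + √11 (g(l) = -3 + √(6 + 5) = -3 + √11)
(g(a(-3)) + (-6 - 1*(-13)))² = ((-3 + √11) + (-6 - 1*(-13)))² = ((-3 + √11) + (-6 + 13))² = ((-3 + √11) + 7)² = (4 + √11)²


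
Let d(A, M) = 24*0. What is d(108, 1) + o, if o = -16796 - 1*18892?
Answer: -35688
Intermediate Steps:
d(A, M) = 0
o = -35688 (o = -16796 - 18892 = -35688)
d(108, 1) + o = 0 - 35688 = -35688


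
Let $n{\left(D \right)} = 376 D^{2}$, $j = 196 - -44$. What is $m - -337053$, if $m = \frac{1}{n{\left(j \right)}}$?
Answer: $\frac{7299759052801}{21657600} \approx 3.3705 \cdot 10^{5}$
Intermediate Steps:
$j = 240$ ($j = 196 + 44 = 240$)
$m = \frac{1}{21657600}$ ($m = \frac{1}{376 \cdot 240^{2}} = \frac{1}{376 \cdot 57600} = \frac{1}{21657600} \approx 4.6173 \cdot 10^{-8}$)
$m - -337053 = \frac{1}{21657600} - -337053 = \frac{1}{21657600} + 337053 = \frac{7299759052801}{21657600}$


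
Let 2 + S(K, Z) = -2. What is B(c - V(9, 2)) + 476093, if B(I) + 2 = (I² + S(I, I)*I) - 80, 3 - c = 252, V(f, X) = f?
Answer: 543607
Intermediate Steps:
c = -249 (c = 3 - 1*252 = 3 - 252 = -249)
S(K, Z) = -4 (S(K, Z) = -2 - 2 = -4)
B(I) = -82 + I² - 4*I (B(I) = -2 + ((I² - 4*I) - 80) = -2 + (-80 + I² - 4*I) = -82 + I² - 4*I)
B(c - V(9, 2)) + 476093 = (-82 + (-249 - 1*9)² - 4*(-249 - 1*9)) + 476093 = (-82 + (-249 - 9)² - 4*(-249 - 9)) + 476093 = (-82 + (-258)² - 4*(-258)) + 476093 = (-82 + 66564 + 1032) + 476093 = 67514 + 476093 = 543607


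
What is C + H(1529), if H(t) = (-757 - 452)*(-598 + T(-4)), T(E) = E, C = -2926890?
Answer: -2199072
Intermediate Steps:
H(t) = 727818 (H(t) = (-757 - 452)*(-598 - 4) = -1209*(-602) = 727818)
C + H(1529) = -2926890 + 727818 = -2199072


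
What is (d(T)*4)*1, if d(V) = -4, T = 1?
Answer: -16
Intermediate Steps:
(d(T)*4)*1 = -4*4*1 = -16*1 = -16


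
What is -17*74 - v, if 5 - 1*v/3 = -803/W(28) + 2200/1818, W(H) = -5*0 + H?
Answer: -11499259/8484 ≈ -1355.4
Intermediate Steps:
W(H) = H (W(H) = 0 + H = H)
v = 826387/8484 (v = 15 - 3*(-803/28 + 2200/1818) = 15 - 3*(-803*1/28 + 2200*(1/1818)) = 15 - 3*(-803/28 + 1100/909) = 15 - 3*(-699127/25452) = 15 + 699127/8484 = 826387/8484 ≈ 97.405)
-17*74 - v = -17*74 - 1*826387/8484 = -1258 - 826387/8484 = -11499259/8484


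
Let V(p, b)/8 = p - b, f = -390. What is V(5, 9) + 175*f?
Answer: -68282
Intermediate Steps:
V(p, b) = -8*b + 8*p (V(p, b) = 8*(p - b) = -8*b + 8*p)
V(5, 9) + 175*f = (-8*9 + 8*5) + 175*(-390) = (-72 + 40) - 68250 = -32 - 68250 = -68282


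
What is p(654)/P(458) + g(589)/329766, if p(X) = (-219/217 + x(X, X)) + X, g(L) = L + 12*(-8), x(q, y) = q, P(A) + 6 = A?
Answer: 2752223501/951316716 ≈ 2.8931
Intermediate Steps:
P(A) = -6 + A
g(L) = -96 + L (g(L) = L - 96 = -96 + L)
p(X) = -219/217 + 2*X (p(X) = (-219/217 + X) + X = -219/217 + 2*X)
p(654)/P(458) + g(589)/329766 = (-219/217 + 2*654)/(-6 + 458) + (-96 + 589)/329766 = (-219/217 + 1308)/452 + 493*(1/329766) = (283617/217)*(1/452) + 29/19398 = 283617/98084 + 29/19398 = 2752223501/951316716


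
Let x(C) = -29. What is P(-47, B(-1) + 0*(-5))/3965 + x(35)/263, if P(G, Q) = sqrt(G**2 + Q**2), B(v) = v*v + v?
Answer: -102624/1042795 ≈ -0.098412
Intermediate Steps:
B(v) = v + v**2 (B(v) = v**2 + v = v + v**2)
P(-47, B(-1) + 0*(-5))/3965 + x(35)/263 = sqrt((-47)**2 + (-(1 - 1) + 0*(-5))**2)/3965 - 29/263 = sqrt(2209 + (-1*0 + 0)**2)*(1/3965) - 29*1/263 = sqrt(2209 + (0 + 0)**2)*(1/3965) - 29/263 = sqrt(2209 + 0**2)*(1/3965) - 29/263 = sqrt(2209 + 0)*(1/3965) - 29/263 = sqrt(2209)*(1/3965) - 29/263 = 47*(1/3965) - 29/263 = 47/3965 - 29/263 = -102624/1042795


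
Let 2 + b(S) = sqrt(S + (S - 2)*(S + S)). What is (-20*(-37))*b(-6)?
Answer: -1480 + 2220*sqrt(10) ≈ 5540.3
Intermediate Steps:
b(S) = -2 + sqrt(S + 2*S*(-2 + S)) (b(S) = -2 + sqrt(S + (S - 2)*(S + S)) = -2 + sqrt(S + (-2 + S)*(2*S)) = -2 + sqrt(S + 2*S*(-2 + S)))
(-20*(-37))*b(-6) = (-20*(-37))*(-2 + sqrt(-6*(-3 + 2*(-6)))) = 740*(-2 + sqrt(-6*(-3 - 12))) = 740*(-2 + sqrt(-6*(-15))) = 740*(-2 + sqrt(90)) = 740*(-2 + 3*sqrt(10)) = -1480 + 2220*sqrt(10)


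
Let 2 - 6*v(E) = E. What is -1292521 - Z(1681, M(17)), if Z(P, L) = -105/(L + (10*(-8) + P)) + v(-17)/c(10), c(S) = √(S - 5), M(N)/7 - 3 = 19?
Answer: -151224950/117 - 19*√5/30 ≈ -1.2925e+6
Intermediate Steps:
v(E) = ⅓ - E/6
M(N) = 154 (M(N) = 21 + 7*19 = 21 + 133 = 154)
c(S) = √(-5 + S)
Z(P, L) = -105/(-80 + L + P) + 19*√5/30 (Z(P, L) = -105/(L + (10*(-8) + P)) + (⅓ - ⅙*(-17))/(√(-5 + 10)) = -105/(L + (-80 + P)) + (⅓ + 17/6)/(√5) = -105/(-80 + L + P) + 19*(√5/5)/6 = -105/(-80 + L + P) + 19*√5/30)
-1292521 - Z(1681, M(17)) = -1292521 - √5*(-1520 - 630*√5 + 19*154 + 19*1681)/(30*(-80 + 154 + 1681)) = -1292521 - √5*(-1520 - 630*√5 + 2926 + 31939)/(30*1755) = -1292521 - √5*(33345 - 630*√5)/(30*1755) = -1292521 - √5*(33345 - 630*√5)/52650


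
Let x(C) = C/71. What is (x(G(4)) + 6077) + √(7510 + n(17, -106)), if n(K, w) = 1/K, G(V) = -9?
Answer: 431458/71 + √2170407/17 ≈ 6163.5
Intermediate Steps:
x(C) = C/71 (x(C) = C*(1/71) = C/71)
(x(G(4)) + 6077) + √(7510 + n(17, -106)) = ((1/71)*(-9) + 6077) + √(7510 + 1/17) = (-9/71 + 6077) + √(7510 + 1/17) = 431458/71 + √(127671/17) = 431458/71 + √2170407/17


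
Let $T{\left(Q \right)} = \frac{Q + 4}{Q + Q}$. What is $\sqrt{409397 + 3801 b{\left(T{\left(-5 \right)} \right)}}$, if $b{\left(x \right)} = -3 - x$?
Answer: $\frac{\sqrt{39761390}}{10} \approx 630.57$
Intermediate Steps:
$T{\left(Q \right)} = \frac{4 + Q}{2 Q}$
$\sqrt{409397 + 3801 b{\left(T{\left(-5 \right)} \right)}} = \sqrt{409397 + 3801 \left(-3 - \frac{4 - 5}{2 \left(-5\right)}\right)} = \sqrt{409397 + 3801 \left(-3 - \frac{1}{2} \left(- \frac{1}{5}\right) \left(-1\right)\right)} = \sqrt{409397 + 3801 \left(-3 - \frac{1}{10}\right)} = \sqrt{409397 + 3801 \left(- \frac{31}{10}\right)} = \sqrt{409397 - \frac{117831}{10}} = \sqrt{\frac{3976139}{10}} = \frac{\sqrt{39761390}}{10}$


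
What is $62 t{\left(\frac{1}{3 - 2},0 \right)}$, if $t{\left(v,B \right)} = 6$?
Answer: $372$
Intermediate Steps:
$62 t{\left(\frac{1}{3 - 2},0 \right)} = 62 \cdot 6 = 372$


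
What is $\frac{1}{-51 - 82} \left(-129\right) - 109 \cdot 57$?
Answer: $- \frac{826200}{133} \approx -6212.0$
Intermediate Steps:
$\frac{1}{-51 - 82} \left(-129\right) - 109 \cdot 57 = \frac{1}{-133} \left(-129\right) - 6213 = \left(- \frac{1}{133}\right) \left(-129\right) - 6213 = \frac{129}{133} - 6213 = - \frac{826200}{133}$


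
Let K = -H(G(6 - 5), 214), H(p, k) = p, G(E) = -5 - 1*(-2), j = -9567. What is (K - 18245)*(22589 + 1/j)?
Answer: -3942259684804/9567 ≈ -4.1207e+8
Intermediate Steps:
G(E) = -3 (G(E) = -5 + 2 = -3)
K = 3 (K = -1*(-3) = 3)
(K - 18245)*(22589 + 1/j) = (3 - 18245)*(22589 + 1/(-9567)) = -18242*(22589 - 1/9567) = -18242*216108962/9567 = -3942259684804/9567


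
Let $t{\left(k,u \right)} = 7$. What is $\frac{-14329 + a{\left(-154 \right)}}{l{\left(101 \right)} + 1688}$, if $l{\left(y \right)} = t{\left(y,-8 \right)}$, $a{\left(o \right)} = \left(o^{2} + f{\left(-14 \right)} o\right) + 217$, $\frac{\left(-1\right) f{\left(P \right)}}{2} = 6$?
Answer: $\frac{11452}{1695} \approx 6.7563$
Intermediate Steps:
$f{\left(P \right)} = -12$ ($f{\left(P \right)} = \left(-2\right) 6 = -12$)
$a{\left(o \right)} = 217 + o^{2} - 12 o$ ($a{\left(o \right)} = \left(o^{2} - 12 o\right) + 217 = 217 + o^{2} - 12 o$)
$l{\left(y \right)} = 7$
$\frac{-14329 + a{\left(-154 \right)}}{l{\left(101 \right)} + 1688} = \frac{-14329 + \left(217 + \left(-154\right)^{2} - -1848\right)}{7 + 1688} = \frac{-14329 + \left(217 + 23716 + 1848\right)}{1695} = \left(-14329 + 25781\right) \frac{1}{1695} = 11452 \cdot \frac{1}{1695} = \frac{11452}{1695}$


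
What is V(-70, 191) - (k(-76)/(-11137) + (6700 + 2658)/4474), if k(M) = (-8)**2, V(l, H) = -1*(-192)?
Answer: 4731419193/24913469 ≈ 189.91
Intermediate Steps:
V(l, H) = 192
k(M) = 64
V(-70, 191) - (k(-76)/(-11137) + (6700 + 2658)/4474) = 192 - (64/(-11137) + (6700 + 2658)/4474) = 192 - (64*(-1/11137) + 9358*(1/4474)) = 192 - (-64/11137 + 4679/2237) = 192 - 1*51966855/24913469 = 192 - 51966855/24913469 = 4731419193/24913469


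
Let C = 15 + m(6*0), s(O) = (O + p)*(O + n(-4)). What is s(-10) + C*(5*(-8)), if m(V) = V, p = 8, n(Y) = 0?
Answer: -580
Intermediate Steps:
s(O) = O*(8 + O) (s(O) = (O + 8)*(O + 0) = (8 + O)*O = O*(8 + O))
C = 15 (C = 15 + 6*0 = 15 + 0 = 15)
s(-10) + C*(5*(-8)) = -10*(8 - 10) + 15*(5*(-8)) = -10*(-2) + 15*(-40) = 20 - 600 = -580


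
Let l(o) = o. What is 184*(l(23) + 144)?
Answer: 30728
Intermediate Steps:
184*(l(23) + 144) = 184*(23 + 144) = 184*167 = 30728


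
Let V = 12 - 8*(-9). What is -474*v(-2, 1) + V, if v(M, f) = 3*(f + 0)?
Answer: -1338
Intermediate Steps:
v(M, f) = 3*f
V = 84 (V = 12 + 72 = 84)
-474*v(-2, 1) + V = -1422 + 84 = -1338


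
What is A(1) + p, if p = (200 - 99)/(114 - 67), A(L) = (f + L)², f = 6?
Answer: 2404/47 ≈ 51.149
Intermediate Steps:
A(L) = (6 + L)²
p = 101/47 ≈ 2.1489
A(1) + p = (6 + 1)² + 101/47 = 7² + 101/47 = 49 + 101/47 = 2404/47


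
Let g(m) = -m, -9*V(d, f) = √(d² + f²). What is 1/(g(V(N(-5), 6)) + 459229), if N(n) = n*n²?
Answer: 37197549/17082193214060 - 9*√15661/17082193214060 ≈ 2.1775e-6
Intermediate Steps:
N(n) = n³
V(d, f) = -√(d² + f²)/9
1/(g(V(N(-5), 6)) + 459229) = 1/(-(-1)*√(((-5)³)² + 6²)/9 + 459229) = 1/(-(-1)*√((-125)² + 36)/9 + 459229) = 1/(-(-1)*√(15625 + 36)/9 + 459229) = 1/(-(-1)*√15661/9 + 459229) = 1/(√15661/9 + 459229) = 1/(459229 + √15661/9)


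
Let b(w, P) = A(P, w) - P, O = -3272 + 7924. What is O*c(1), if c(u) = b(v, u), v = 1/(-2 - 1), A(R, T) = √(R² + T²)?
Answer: -4652 + 4652*√10/3 ≈ 251.64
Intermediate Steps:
v = -⅓ (v = 1/(-3) = -⅓ ≈ -0.33333)
O = 4652
b(w, P) = √(P² + w²) - P
c(u) = √(⅑ + u²) - u (c(u) = √(u² + (-⅓)²) - u = √(u² + ⅑) - u = √(⅑ + u²) - u)
O*c(1) = 4652*(-1*1 + √(1 + 9*1²)/3) = 4652*(-1 + √(1 + 9*1)/3) = 4652*(-1 + √(1 + 9)/3) = 4652*(-1 + √10/3) = -4652 + 4652*√10/3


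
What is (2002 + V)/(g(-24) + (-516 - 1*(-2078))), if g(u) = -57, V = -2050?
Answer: -48/1505 ≈ -0.031894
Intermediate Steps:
(2002 + V)/(g(-24) + (-516 - 1*(-2078))) = (2002 - 2050)/(-57 + (-516 - 1*(-2078))) = -48/(-57 + (-516 + 2078)) = -48/(-57 + 1562) = -48/1505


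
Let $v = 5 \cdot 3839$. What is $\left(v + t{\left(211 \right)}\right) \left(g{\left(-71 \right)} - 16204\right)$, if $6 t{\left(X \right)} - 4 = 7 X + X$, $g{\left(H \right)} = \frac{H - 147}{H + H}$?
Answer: $- \frac{22405853875}{71} \approx -3.1558 \cdot 10^{8}$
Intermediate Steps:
$g{\left(H \right)} = \frac{-147 + H}{2 H}$
$t{\left(X \right)} = \frac{2}{3} + \frac{4 X}{3}$ ($t{\left(X \right)} = \frac{2}{3} + \frac{7 X + X}{6} = \frac{2}{3} + \frac{8 X}{6} = \frac{2}{3} + \frac{4 X}{3}$)
$v = 19195$
$\left(v + t{\left(211 \right)}\right) \left(g{\left(-71 \right)} - 16204\right) = \left(19195 + \left(\frac{2}{3} + \frac{4}{3} \cdot 211\right)\right) \left(\frac{-147 - 71}{2 \left(-71\right)} - 16204\right) = \left(19195 + \left(\frac{2}{3} + \frac{844}{3}\right)\right) \left(\frac{1}{2} \left(- \frac{1}{71}\right) \left(-218\right) - 16204\right) = \left(19195 + 282\right) \left(\frac{109}{71} - 16204\right) = 19477 \left(- \frac{1150375}{71}\right) = - \frac{22405853875}{71}$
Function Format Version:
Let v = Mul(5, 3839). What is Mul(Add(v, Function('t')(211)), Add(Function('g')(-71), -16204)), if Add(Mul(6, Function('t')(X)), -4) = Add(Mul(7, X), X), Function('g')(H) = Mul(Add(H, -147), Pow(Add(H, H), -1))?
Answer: Rational(-22405853875, 71) ≈ -3.1558e+8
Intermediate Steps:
Function('g')(H) = Mul(Rational(1, 2), Pow(H, -1), Add(-147, H)) (Function('g')(H) = Mul(Add(-147, H), Pow(Mul(2, H), -1)) = Mul(Add(-147, H), Mul(Rational(1, 2), Pow(H, -1))) = Mul(Rational(1, 2), Pow(H, -1), Add(-147, H)))
Function('t')(X) = Add(Rational(2, 3), Mul(Rational(4, 3), X)) (Function('t')(X) = Add(Rational(2, 3), Mul(Rational(1, 6), Add(Mul(7, X), X))) = Add(Rational(2, 3), Mul(Rational(1, 6), Mul(8, X))) = Add(Rational(2, 3), Mul(Rational(4, 3), X)))
v = 19195
Mul(Add(v, Function('t')(211)), Add(Function('g')(-71), -16204)) = Mul(Add(19195, Add(Rational(2, 3), Mul(Rational(4, 3), 211))), Add(Mul(Rational(1, 2), Pow(-71, -1), Add(-147, -71)), -16204)) = Mul(Add(19195, Add(Rational(2, 3), Rational(844, 3))), Add(Mul(Rational(1, 2), Rational(-1, 71), -218), -16204)) = Mul(Add(19195, 282), Add(Rational(109, 71), -16204)) = Mul(19477, Rational(-1150375, 71)) = Rational(-22405853875, 71)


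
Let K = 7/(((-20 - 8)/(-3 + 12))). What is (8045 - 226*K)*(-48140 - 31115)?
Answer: -1355815285/2 ≈ -6.7791e+8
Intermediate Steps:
K = -9/4 (K = 7/((-28/9)) = 7/((-28*⅑)) = 7/(-28/9) = 7*(-9/28) = -9/4 ≈ -2.2500)
(8045 - 226*K)*(-48140 - 31115) = (8045 - 226*(-9/4))*(-48140 - 31115) = (8045 + 1017/2)*(-79255) = (17107/2)*(-79255) = -1355815285/2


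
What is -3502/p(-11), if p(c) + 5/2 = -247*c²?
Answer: 7004/59779 ≈ 0.11716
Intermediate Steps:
p(c) = -5/2 - 247*c²
-3502/p(-11) = -3502/(-5/2 - 247*(-11)²) = -3502/(-5/2 - 247*121) = -3502/(-5/2 - 29887) = -3502/(-59779/2) = -3502*(-2/59779) = 7004/59779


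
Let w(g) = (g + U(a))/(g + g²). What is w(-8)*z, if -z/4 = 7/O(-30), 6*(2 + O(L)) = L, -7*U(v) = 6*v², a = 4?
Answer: -76/49 ≈ -1.5510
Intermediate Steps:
U(v) = -6*v²/7
O(L) = -2 + L/6
w(g) = (-96/7 + g)/(g + g²) (w(g) = (g - 6/7*4²)/(g + g²) = (g - 6/7*16)/(g + g²) = (g - 96/7)/(g + g²) = (-96/7 + g)/(g + g²))
z = 4 (z = -28/(-2 + (⅙)*(-30)) = -28/(-2 - 5) = -28/(-7) = -28*(-1)/7 = -4*(-1) = 4)
w(-8)*z = ((-96/7 - 8)/((-8)*(1 - 8)))*4 = -⅛*(-152/7)/(-7)*4 = -⅛*(-⅐)*(-152/7)*4 = -19/49*4 = -76/49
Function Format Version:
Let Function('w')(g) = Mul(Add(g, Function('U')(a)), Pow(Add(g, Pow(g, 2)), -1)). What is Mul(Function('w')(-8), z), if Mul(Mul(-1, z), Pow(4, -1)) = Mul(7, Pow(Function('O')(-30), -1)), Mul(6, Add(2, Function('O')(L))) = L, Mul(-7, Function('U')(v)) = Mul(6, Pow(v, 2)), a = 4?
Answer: Rational(-76, 49) ≈ -1.5510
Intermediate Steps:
Function('U')(v) = Mul(Rational(-6, 7), Pow(v, 2)) (Function('U')(v) = Mul(Rational(-1, 7), Mul(6, Pow(v, 2))) = Mul(Rational(-6, 7), Pow(v, 2)))
Function('O')(L) = Add(-2, Mul(Rational(1, 6), L))
Function('w')(g) = Mul(Pow(Add(g, Pow(g, 2)), -1), Add(Rational(-96, 7), g)) (Function('w')(g) = Mul(Add(g, Mul(Rational(-6, 7), Pow(4, 2))), Pow(Add(g, Pow(g, 2)), -1)) = Mul(Add(g, Mul(Rational(-6, 7), 16)), Pow(Add(g, Pow(g, 2)), -1)) = Mul(Add(g, Rational(-96, 7)), Pow(Add(g, Pow(g, 2)), -1)) = Mul(Add(Rational(-96, 7), g), Pow(Add(g, Pow(g, 2)), -1)) = Mul(Pow(Add(g, Pow(g, 2)), -1), Add(Rational(-96, 7), g)))
z = 4 (z = Mul(-4, Mul(7, Pow(Add(-2, Mul(Rational(1, 6), -30)), -1))) = Mul(-4, Mul(7, Pow(Add(-2, -5), -1))) = Mul(-4, Mul(7, Pow(-7, -1))) = Mul(-4, Mul(7, Rational(-1, 7))) = Mul(-4, -1) = 4)
Mul(Function('w')(-8), z) = Mul(Mul(Pow(-8, -1), Pow(Add(1, -8), -1), Add(Rational(-96, 7), -8)), 4) = Mul(Mul(Rational(-1, 8), Pow(-7, -1), Rational(-152, 7)), 4) = Mul(Mul(Rational(-1, 8), Rational(-1, 7), Rational(-152, 7)), 4) = Mul(Rational(-19, 49), 4) = Rational(-76, 49)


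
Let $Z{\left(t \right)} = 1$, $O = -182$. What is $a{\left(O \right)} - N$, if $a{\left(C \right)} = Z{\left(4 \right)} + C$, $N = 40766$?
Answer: $-40947$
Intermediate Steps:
$a{\left(C \right)} = 1 + C$
$a{\left(O \right)} - N = \left(1 - 182\right) - 40766 = -181 - 40766 = -40947$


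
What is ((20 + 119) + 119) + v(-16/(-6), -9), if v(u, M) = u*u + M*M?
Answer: 3115/9 ≈ 346.11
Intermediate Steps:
v(u, M) = M**2 + u**2 (v(u, M) = u**2 + M**2 = M**2 + u**2)
((20 + 119) + 119) + v(-16/(-6), -9) = ((20 + 119) + 119) + ((-9)**2 + (-16/(-6))**2) = (139 + 119) + (81 + (-16*(-1/6))**2) = 258 + (81 + (8/3)**2) = 258 + (81 + 64/9) = 258 + 793/9 = 3115/9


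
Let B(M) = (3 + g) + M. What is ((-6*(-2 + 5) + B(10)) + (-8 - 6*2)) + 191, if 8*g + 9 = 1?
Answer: 165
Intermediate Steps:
g = -1 (g = -9/8 + (1/8)*1 = -9/8 + 1/8 = -1)
B(M) = 2 + M (B(M) = (3 - 1) + M = 2 + M)
((-6*(-2 + 5) + B(10)) + (-8 - 6*2)) + 191 = ((-6*(-2 + 5) + (2 + 10)) + (-8 - 6*2)) + 191 = ((-6*3 + 12) + (-8 - 12)) + 191 = ((-18 + 12) - 20) + 191 = (-6 - 20) + 191 = -26 + 191 = 165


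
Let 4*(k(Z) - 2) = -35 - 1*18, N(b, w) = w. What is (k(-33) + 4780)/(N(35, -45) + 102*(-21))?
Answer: -19075/8748 ≈ -2.1805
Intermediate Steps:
k(Z) = -45/4 (k(Z) = 2 + (-35 - 1*18)/4 = 2 + (-35 - 18)/4 = 2 + (¼)*(-53) = 2 - 53/4 = -45/4)
(k(-33) + 4780)/(N(35, -45) + 102*(-21)) = (-45/4 + 4780)/(-45 + 102*(-21)) = 19075/(4*(-45 - 2142)) = (19075/4)/(-2187) = (19075/4)*(-1/2187) = -19075/8748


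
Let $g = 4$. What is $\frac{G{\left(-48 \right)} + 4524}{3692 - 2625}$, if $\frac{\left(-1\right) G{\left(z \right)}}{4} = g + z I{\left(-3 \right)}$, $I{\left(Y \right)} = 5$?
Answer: $\frac{5468}{1067} \approx 5.1246$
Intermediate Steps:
$G{\left(z \right)} = -16 - 20 z$ ($G{\left(z \right)} = - 4 \left(4 + z 5\right) = - 4 \left(4 + 5 z\right) = -16 - 20 z$)
$\frac{G{\left(-48 \right)} + 4524}{3692 - 2625} = \frac{\left(-16 - -960\right) + 4524}{3692 - 2625} = \frac{\left(-16 + 960\right) + 4524}{1067} = \left(944 + 4524\right) \frac{1}{1067} = 5468 \cdot \frac{1}{1067} = \frac{5468}{1067}$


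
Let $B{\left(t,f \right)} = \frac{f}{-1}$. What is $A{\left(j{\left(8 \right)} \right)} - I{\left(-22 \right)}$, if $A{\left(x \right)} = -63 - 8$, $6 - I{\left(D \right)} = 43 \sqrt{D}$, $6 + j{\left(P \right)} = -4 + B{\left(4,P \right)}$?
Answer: $-77 + 43 i \sqrt{22} \approx -77.0 + 201.69 i$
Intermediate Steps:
$B{\left(t,f \right)} = - f$ ($B{\left(t,f \right)} = f \left(-1\right) = - f$)
$j{\left(P \right)} = -10 - P$ ($j{\left(P \right)} = -6 - \left(4 + P\right) = -10 - P$)
$I{\left(D \right)} = 6 - 43 \sqrt{D}$
$A{\left(x \right)} = -71$
$A{\left(j{\left(8 \right)} \right)} - I{\left(-22 \right)} = -71 - \left(6 - 43 \sqrt{-22}\right) = -71 - \left(6 - 43 i \sqrt{22}\right) = -77 + 43 i \sqrt{22}$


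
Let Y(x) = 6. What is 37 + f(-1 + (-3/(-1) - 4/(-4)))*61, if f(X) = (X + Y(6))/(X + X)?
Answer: 257/2 ≈ 128.50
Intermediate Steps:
f(X) = (6 + X)/(2*X) (f(X) = (X + 6)/(X + X) = (6 + X)/((2*X)) = (6 + X)*(1/(2*X)) = (6 + X)/(2*X))
37 + f(-1 + (-3/(-1) - 4/(-4)))*61 = 37 + ((6 + (-1 + (-3/(-1) - 4/(-4))))/(2*(-1 + (-3/(-1) - 4/(-4)))))*61 = 37 + ((6 + (-1 + (-3*(-1) - 4*(-1/4))))/(2*(-1 + (-3*(-1) - 4*(-1/4)))))*61 = 37 + ((6 + (-1 + (3 + 1)))/(2*(-1 + (3 + 1))))*61 = 37 + ((6 + (-1 + 4))/(2*(-1 + 4)))*61 = 37 + ((1/2)*(6 + 3)/3)*61 = 37 + ((1/2)*(1/3)*9)*61 = 37 + (3/2)*61 = 37 + 183/2 = 257/2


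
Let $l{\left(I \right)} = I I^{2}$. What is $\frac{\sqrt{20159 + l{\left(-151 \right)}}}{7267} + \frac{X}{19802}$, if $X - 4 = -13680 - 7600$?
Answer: $- \frac{10638}{9901} + \frac{2 i \sqrt{855698}}{7267} \approx -1.0744 + 0.25459 i$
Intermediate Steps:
$l{\left(I \right)} = I^{3}$
$X = -21276$ ($X = 4 - 21280 = -21276$)
$\frac{\sqrt{20159 + l{\left(-151 \right)}}}{7267} + \frac{X}{19802} = \frac{\sqrt{20159 + \left(-151\right)^{3}}}{7267} - \frac{21276}{19802} = \sqrt{20159 - 3442951} \cdot \frac{1}{7267} - \frac{10638}{9901} = \sqrt{-3422792} \cdot \frac{1}{7267} - \frac{10638}{9901} = 2 i \sqrt{855698} \cdot \frac{1}{7267} - \frac{10638}{9901} = \frac{2 i \sqrt{855698}}{7267} - \frac{10638}{9901} = - \frac{10638}{9901} + \frac{2 i \sqrt{855698}}{7267}$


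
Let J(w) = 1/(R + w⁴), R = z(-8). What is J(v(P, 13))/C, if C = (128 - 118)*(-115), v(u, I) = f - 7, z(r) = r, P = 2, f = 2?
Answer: -1/709550 ≈ -1.4093e-6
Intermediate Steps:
R = -8
v(u, I) = -5 (v(u, I) = 2 - 7 = -5)
J(w) = 1/(-8 + w⁴)
C = -1150 (C = 10*(-115) = -1150)
J(v(P, 13))/C = 1/(-8 + (-5)⁴*(-1150)) = -1/1150/(-8 + 625) = -1/1150/617 = (1/617)*(-1/1150) = -1/709550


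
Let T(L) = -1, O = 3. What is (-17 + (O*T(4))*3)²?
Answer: 676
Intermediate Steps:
(-17 + (O*T(4))*3)² = (-17 + (3*(-1))*3)² = (-17 - 3*3)² = (-17 - 9)² = (-26)² = 676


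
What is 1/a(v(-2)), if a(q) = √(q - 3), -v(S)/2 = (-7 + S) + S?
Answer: √19/19 ≈ 0.22942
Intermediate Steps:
v(S) = 14 - 4*S (v(S) = -2*((-7 + S) + S) = -2*(-7 + 2*S) = 14 - 4*S)
a(q) = √(-3 + q)
1/a(v(-2)) = 1/(√(-3 + (14 - 4*(-2)))) = 1/(√(-3 + (14 + 8))) = 1/(√(-3 + 22)) = 1/(√19) = √19/19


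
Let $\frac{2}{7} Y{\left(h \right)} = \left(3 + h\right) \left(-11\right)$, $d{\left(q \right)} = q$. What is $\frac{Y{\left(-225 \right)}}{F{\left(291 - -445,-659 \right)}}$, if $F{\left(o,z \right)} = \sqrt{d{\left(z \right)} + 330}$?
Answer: $- \frac{1221 i \sqrt{329}}{47} \approx - 471.21 i$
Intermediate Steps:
$Y{\left(h \right)} = - \frac{231}{2} - \frac{77 h}{2}$ ($Y{\left(h \right)} = \frac{7 \left(3 + h\right) \left(-11\right)}{2} = \frac{7 \left(-33 - 11 h\right)}{2} = - \frac{231}{2} - \frac{77 h}{2}$)
$F{\left(o,z \right)} = \sqrt{330 + z}$ ($F{\left(o,z \right)} = \sqrt{z + 330} = \sqrt{330 + z}$)
$\frac{Y{\left(-225 \right)}}{F{\left(291 - -445,-659 \right)}} = \frac{- \frac{231}{2} - - \frac{17325}{2}}{\sqrt{330 - 659}} = \frac{- \frac{231}{2} + \frac{17325}{2}}{\sqrt{-329}} = \frac{8547}{i \sqrt{329}} = 8547 \left(- \frac{i \sqrt{329}}{329}\right) = - \frac{1221 i \sqrt{329}}{47}$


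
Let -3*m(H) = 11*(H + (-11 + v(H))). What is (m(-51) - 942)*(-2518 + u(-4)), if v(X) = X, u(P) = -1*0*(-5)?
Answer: 3985994/3 ≈ 1.3287e+6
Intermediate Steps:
u(P) = 0 (u(P) = 0*(-5) = 0)
m(H) = 121/3 - 22*H/3 (m(H) = -11*(H + (-11 + H))/3 = -11*(-11 + 2*H)/3 = -(-121 + 22*H)/3 = 121/3 - 22*H/3)
(m(-51) - 942)*(-2518 + u(-4)) = ((121/3 - 22/3*(-51)) - 942)*(-2518 + 0) = ((121/3 + 374) - 942)*(-2518) = (1243/3 - 942)*(-2518) = -1583/3*(-2518) = 3985994/3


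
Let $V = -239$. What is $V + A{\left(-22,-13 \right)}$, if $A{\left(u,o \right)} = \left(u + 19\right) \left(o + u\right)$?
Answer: $-134$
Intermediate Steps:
$A{\left(u,o \right)} = \left(19 + u\right) \left(o + u\right)$
$V + A{\left(-22,-13 \right)} = -239 + \left(\left(-22\right)^{2} + 19 \left(-13\right) + 19 \left(-22\right) - -286\right) = -239 + \left(484 - 247 - 418 + 286\right) = -239 + 105 = -134$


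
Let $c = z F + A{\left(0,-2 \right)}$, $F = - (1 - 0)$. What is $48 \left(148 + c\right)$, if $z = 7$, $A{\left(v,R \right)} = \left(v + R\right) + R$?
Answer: $6576$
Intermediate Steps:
$A{\left(v,R \right)} = v + 2 R$ ($A{\left(v,R \right)} = \left(R + v\right) + R = v + 2 R$)
$F = -1$ ($F = - (1 + 0) = \left(-1\right) 1 = -1$)
$c = -11$ ($c = 7 \left(-1\right) + \left(0 + 2 \left(-2\right)\right) = -7 + \left(0 - 4\right) = -7 - 4 = -11$)
$48 \left(148 + c\right) = 48 \left(148 - 11\right) = 48 \cdot 137 = 6576$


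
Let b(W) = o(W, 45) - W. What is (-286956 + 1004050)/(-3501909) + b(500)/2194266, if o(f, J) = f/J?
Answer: -787603513702/3842059926897 ≈ -0.20500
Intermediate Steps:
b(W) = -44*W/45 (b(W) = W/45 - W = -44*W/45)
(-286956 + 1004050)/(-3501909) + b(500)/2194266 = (-286956 + 1004050)/(-3501909) - 44/45*500/2194266 = 717094*(-1/3501909) - 4400/9*1/2194266 = -717094/3501909 - 2200/9874197 = -787603513702/3842059926897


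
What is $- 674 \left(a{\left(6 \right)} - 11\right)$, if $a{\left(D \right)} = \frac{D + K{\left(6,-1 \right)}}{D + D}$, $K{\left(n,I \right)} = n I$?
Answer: $7414$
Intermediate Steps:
$K{\left(n,I \right)} = I n$
$a{\left(D \right)} = \frac{-6 + D}{2 D}$ ($a{\left(D \right)} = \frac{D - 6}{D + D} = \frac{D - 6}{2 D} = \left(-6 + D\right) \frac{1}{2 D} = \frac{-6 + D}{2 D}$)
$- 674 \left(a{\left(6 \right)} - 11\right) = - 674 \left(\frac{-6 + 6}{2 \cdot 6} - 11\right) = - 674 \left(\frac{1}{2} \cdot \frac{1}{6} \cdot 0 - 11\right) = - 674 \left(0 - 11\right) = \left(-674\right) \left(-11\right) = 7414$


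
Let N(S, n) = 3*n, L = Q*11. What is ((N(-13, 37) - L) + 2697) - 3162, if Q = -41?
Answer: 97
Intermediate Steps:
L = -451 (L = -41*11 = -451)
((N(-13, 37) - L) + 2697) - 3162 = ((3*37 - 1*(-451)) + 2697) - 3162 = ((111 + 451) + 2697) - 3162 = (562 + 2697) - 3162 = 3259 - 3162 = 97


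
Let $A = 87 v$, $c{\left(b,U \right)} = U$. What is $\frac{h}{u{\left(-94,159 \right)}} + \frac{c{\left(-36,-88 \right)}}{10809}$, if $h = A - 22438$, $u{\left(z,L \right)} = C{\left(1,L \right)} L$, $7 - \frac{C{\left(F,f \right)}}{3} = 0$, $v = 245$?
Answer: $- \frac{460457}{1336713} \approx -0.34447$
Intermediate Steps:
$C{\left(F,f \right)} = 21$ ($C{\left(F,f \right)} = 21 - 0 = 21 + 0 = 21$)
$A = 21315$ ($A = 87 \cdot 245 = 21315$)
$u{\left(z,L \right)} = 21 L$
$h = -1123$ ($h = 21315 - 22438 = -1123$)
$\frac{h}{u{\left(-94,159 \right)}} + \frac{c{\left(-36,-88 \right)}}{10809} = - \frac{1123}{21 \cdot 159} - \frac{88}{10809} = - \frac{1123}{3339} - \frac{88}{10809} = - \frac{460457}{1336713}$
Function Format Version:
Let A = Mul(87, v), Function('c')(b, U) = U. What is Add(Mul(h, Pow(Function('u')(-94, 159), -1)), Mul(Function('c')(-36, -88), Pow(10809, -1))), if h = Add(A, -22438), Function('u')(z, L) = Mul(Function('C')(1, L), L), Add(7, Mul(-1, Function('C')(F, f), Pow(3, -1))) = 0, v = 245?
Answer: Rational(-460457, 1336713) ≈ -0.34447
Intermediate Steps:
Function('C')(F, f) = 21 (Function('C')(F, f) = Add(21, Mul(-3, 0)) = Add(21, 0) = 21)
A = 21315 (A = Mul(87, 245) = 21315)
Function('u')(z, L) = Mul(21, L)
h = -1123 (h = Add(21315, -22438) = -1123)
Add(Mul(h, Pow(Function('u')(-94, 159), -1)), Mul(Function('c')(-36, -88), Pow(10809, -1))) = Add(Mul(-1123, Pow(Mul(21, 159), -1)), Mul(-88, Pow(10809, -1))) = Add(Mul(-1123, Pow(3339, -1)), Mul(-88, Rational(1, 10809))) = Add(Mul(-1123, Rational(1, 3339)), Rational(-88, 10809)) = Add(Rational(-1123, 3339), Rational(-88, 10809)) = Rational(-460457, 1336713)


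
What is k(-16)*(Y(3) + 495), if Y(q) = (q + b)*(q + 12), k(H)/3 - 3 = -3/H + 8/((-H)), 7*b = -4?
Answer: 82305/14 ≈ 5878.9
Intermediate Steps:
b = -4/7 (b = (⅐)*(-4) = -4/7 ≈ -0.57143)
k(H) = 9 - 33/H (k(H) = 9 + 3*(-3/H + 8/((-H))) = 9 + 3*(-3/H + 8*(-1/H)) = 9 + 3*(-3/H - 8/H) = 9 + 3*(-11/H) = 9 - 33/H)
Y(q) = (12 + q)*(-4/7 + q) (Y(q) = (q - 4/7)*(q + 12) = (-4/7 + q)*(12 + q) = (12 + q)*(-4/7 + q))
k(-16)*(Y(3) + 495) = (9 - 33/(-16))*((-48/7 + 3² + (80/7)*3) + 495) = (9 - 33*(-1/16))*((-48/7 + 9 + 240/7) + 495) = (9 + 33/16)*(255/7 + 495) = (177/16)*(3720/7) = 82305/14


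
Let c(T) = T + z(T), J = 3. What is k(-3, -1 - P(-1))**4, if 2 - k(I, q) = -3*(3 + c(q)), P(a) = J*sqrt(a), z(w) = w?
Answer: 57001 + 107640*I ≈ 57001.0 + 1.0764e+5*I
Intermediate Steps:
c(T) = 2*T (c(T) = T + T = 2*T)
P(a) = 3*sqrt(a)
k(I, q) = 11 + 6*q (k(I, q) = 2 - (-3)*(3 + 2*q) = 2 - (-9 - 6*q) = 2 + (9 + 6*q) = 11 + 6*q)
k(-3, -1 - P(-1))**4 = (11 + 6*(-1 - 3*sqrt(-1)))**4 = (11 + 6*(-1 - 3*I))**4 = (11 + (-6 - 18*I))**4 = (5 - 18*I)**4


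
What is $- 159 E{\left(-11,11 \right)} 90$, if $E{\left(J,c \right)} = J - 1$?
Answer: $171720$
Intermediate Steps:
$E{\left(J,c \right)} = -1 + J$ ($E{\left(J,c \right)} = J - 1 = -1 + J$)
$- 159 E{\left(-11,11 \right)} 90 = - 159 \left(-1 - 11\right) 90 = \left(-159\right) \left(-12\right) 90 = 1908 \cdot 90 = 171720$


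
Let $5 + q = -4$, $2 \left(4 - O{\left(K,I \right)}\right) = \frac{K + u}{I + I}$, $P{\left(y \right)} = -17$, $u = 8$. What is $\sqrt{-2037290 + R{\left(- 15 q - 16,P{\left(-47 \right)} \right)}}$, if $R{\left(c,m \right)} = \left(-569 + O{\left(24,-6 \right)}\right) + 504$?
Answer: $\frac{i \sqrt{18336147}}{3} \approx 1427.4 i$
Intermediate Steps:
$O{\left(K,I \right)} = 4 - \frac{8 + K}{4 I}$ ($O{\left(K,I \right)} = 4 - \frac{\left(K + 8\right) \frac{1}{I + I}}{2} = 4 - \frac{\left(8 + K\right) \frac{1}{2 I}}{2} = 4 - \frac{\frac{1}{2} \frac{1}{I} \left(8 + K\right)}{2} = 4 - \frac{8 + K}{4 I}$)
$q = -9$ ($q = -5 - 4 = -9$)
$R{\left(c,m \right)} = - \frac{179}{3}$ ($R{\left(c,m \right)} = \left(-569 + \frac{-8 - 24 + 16 \left(-6\right)}{4 \left(-6\right)}\right) + 504 = \left(-569 + \frac{1}{4} \left(- \frac{1}{6}\right) \left(-8 - 24 - 96\right)\right) + 504 = \left(-569 + \frac{1}{4} \left(- \frac{1}{6}\right) \left(-128\right)\right) + 504 = \left(-569 + \frac{16}{3}\right) + 504 = - \frac{1691}{3} + 504 = - \frac{179}{3}$)
$\sqrt{-2037290 + R{\left(- 15 q - 16,P{\left(-47 \right)} \right)}} = \sqrt{-2037290 - \frac{179}{3}} = \sqrt{- \frac{6112049}{3}} = \frac{i \sqrt{18336147}}{3}$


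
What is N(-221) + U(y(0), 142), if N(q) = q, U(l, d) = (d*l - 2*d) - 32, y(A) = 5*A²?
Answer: -537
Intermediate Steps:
U(l, d) = -32 - 2*d + d*l (U(l, d) = (-2*d + d*l) - 32 = -32 - 2*d + d*l)
N(-221) + U(y(0), 142) = -221 + (-32 - 2*142 + 142*(5*0²)) = -221 + (-32 - 284 + 142*(5*0)) = -221 + (-32 - 284 + 142*0) = -221 + (-32 - 284 + 0) = -221 - 316 = -537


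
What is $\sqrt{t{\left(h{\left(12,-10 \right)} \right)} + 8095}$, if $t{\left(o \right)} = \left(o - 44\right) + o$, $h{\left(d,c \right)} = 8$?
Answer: $\sqrt{8067} \approx 89.817$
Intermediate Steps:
$t{\left(o \right)} = -44 + 2 o$ ($t{\left(o \right)} = \left(-44 + o\right) + o = -44 + 2 o$)
$\sqrt{t{\left(h{\left(12,-10 \right)} \right)} + 8095} = \sqrt{\left(-44 + 2 \cdot 8\right) + 8095} = \sqrt{\left(-44 + 16\right) + 8095} = \sqrt{-28 + 8095} = \sqrt{8067}$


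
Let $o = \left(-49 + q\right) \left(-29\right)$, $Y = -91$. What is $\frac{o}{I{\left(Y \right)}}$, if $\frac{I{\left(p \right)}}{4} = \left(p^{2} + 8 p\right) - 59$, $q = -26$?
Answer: $\frac{725}{9992} \approx 0.072558$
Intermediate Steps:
$I{\left(p \right)} = -236 + 4 p^{2} + 32 p$ ($I{\left(p \right)} = 4 \left(\left(p^{2} + 8 p\right) - 59\right) = 4 \left(-59 + p^{2} + 8 p\right) = -236 + 4 p^{2} + 32 p$)
$o = 2175$ ($o = \left(-49 - 26\right) \left(-29\right) = \left(-75\right) \left(-29\right) = 2175$)
$\frac{o}{I{\left(Y \right)}} = \frac{2175}{-236 + 4 \left(-91\right)^{2} + 32 \left(-91\right)} = \frac{2175}{-236 + 4 \cdot 8281 - 2912} = \frac{2175}{-236 + 33124 - 2912} = \frac{2175}{29976} = 2175 \cdot \frac{1}{29976} = \frac{725}{9992}$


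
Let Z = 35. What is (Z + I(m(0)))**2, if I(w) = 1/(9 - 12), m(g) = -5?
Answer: 10816/9 ≈ 1201.8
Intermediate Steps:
I(w) = -1/3 (I(w) = 1/(-3) = -1/3)
(Z + I(m(0)))**2 = (35 - 1/3)**2 = (104/3)**2 = 10816/9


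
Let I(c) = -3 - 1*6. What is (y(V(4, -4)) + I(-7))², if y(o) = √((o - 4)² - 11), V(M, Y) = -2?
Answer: 16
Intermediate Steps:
I(c) = -9 (I(c) = -3 - 6 = -9)
y(o) = √(-11 + (-4 + o)²) (y(o) = √((-4 + o)² - 11) = √(-11 + (-4 + o)²))
(y(V(4, -4)) + I(-7))² = (√(-11 + (-4 - 2)²) - 9)² = (√(-11 + (-6)²) - 9)² = (√(-11 + 36) - 9)² = (√25 - 9)² = (5 - 9)² = (-4)² = 16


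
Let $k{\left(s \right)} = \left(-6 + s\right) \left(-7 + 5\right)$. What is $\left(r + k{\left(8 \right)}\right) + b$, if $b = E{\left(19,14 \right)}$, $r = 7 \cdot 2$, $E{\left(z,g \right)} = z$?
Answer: $29$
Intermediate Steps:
$r = 14$
$b = 19$
$k{\left(s \right)} = 12 - 2 s$ ($k{\left(s \right)} = \left(-6 + s\right) \left(-2\right) = 12 - 2 s$)
$\left(r + k{\left(8 \right)}\right) + b = \left(14 + \left(12 - 16\right)\right) + 19 = \left(14 - 4\right) + 19 = 10 + 19 = 29$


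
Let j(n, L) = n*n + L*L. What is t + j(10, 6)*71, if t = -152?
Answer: 9504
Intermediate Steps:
j(n, L) = L² + n² (j(n, L) = n² + L² = L² + n²)
t + j(10, 6)*71 = -152 + (6² + 10²)*71 = -152 + (36 + 100)*71 = -152 + 136*71 = -152 + 9656 = 9504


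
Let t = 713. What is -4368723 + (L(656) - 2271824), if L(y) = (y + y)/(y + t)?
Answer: -9090907531/1369 ≈ -6.6405e+6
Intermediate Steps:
L(y) = 2*y/(713 + y) (L(y) = (y + y)/(y + 713) = (2*y)/(713 + y) = 2*y/(713 + y))
-4368723 + (L(656) - 2271824) = -4368723 + (2*656/(713 + 656) - 2271824) = -4368723 + (2*656/1369 - 2271824) = -4368723 + (2*656*(1/1369) - 2271824) = -4368723 + (1312/1369 - 2271824) = -4368723 - 3110125744/1369 = -9090907531/1369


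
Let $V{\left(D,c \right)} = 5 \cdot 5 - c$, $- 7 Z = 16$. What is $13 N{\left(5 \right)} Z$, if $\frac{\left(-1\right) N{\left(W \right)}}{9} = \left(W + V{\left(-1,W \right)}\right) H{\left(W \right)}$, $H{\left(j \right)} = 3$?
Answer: $\frac{140400}{7} \approx 20057.0$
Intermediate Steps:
$Z = - \frac{16}{7}$ ($Z = \left(- \frac{1}{7}\right) 16 = - \frac{16}{7} \approx -2.2857$)
$V{\left(D,c \right)} = 25 - c$
$N{\left(W \right)} = -675$ ($N{\left(W \right)} = - 9 \left(W - \left(-25 + W\right)\right) 3 = - 9 \cdot 25 \cdot 3 = \left(-9\right) 75 = -675$)
$13 N{\left(5 \right)} Z = 13 \left(-675\right) \left(- \frac{16}{7}\right) = \left(-8775\right) \left(- \frac{16}{7}\right) = \frac{140400}{7}$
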